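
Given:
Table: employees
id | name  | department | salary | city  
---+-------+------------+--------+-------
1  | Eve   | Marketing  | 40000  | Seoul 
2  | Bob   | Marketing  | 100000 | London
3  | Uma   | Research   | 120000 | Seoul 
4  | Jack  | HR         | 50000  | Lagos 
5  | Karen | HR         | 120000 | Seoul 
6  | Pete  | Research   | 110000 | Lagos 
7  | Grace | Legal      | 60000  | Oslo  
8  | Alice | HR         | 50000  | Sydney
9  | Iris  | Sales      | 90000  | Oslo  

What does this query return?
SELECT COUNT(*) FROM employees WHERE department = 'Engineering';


Counting rows where department = 'Engineering'


0


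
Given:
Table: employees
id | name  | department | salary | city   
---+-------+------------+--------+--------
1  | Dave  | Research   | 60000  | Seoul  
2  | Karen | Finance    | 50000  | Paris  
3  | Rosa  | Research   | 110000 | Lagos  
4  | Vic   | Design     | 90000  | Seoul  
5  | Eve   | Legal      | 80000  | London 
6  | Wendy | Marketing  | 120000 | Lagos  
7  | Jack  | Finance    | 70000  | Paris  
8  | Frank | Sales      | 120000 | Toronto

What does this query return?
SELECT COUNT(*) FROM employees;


COUNT(*) counts all rows

8


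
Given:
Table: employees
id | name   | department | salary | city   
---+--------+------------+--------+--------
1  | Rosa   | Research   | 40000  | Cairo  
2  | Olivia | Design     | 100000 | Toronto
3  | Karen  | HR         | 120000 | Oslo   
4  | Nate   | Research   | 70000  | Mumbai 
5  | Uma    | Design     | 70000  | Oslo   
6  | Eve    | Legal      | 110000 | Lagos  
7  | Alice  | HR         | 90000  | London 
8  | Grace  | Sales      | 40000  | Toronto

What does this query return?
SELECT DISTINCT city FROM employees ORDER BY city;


All 'city' values (row order): Cairo, Toronto, Oslo, Mumbai, Oslo, Lagos, London, Toronto
Removing duplicates leaves 6 unique value(s).

6 values:
Cairo
Lagos
London
Mumbai
Oslo
Toronto


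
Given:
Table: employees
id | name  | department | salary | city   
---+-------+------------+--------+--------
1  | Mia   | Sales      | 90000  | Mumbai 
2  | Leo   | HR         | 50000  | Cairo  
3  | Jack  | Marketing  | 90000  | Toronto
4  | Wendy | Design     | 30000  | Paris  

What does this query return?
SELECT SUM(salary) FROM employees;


SUM(salary) = 90000 + 50000 + 90000 + 30000 = 260000

260000


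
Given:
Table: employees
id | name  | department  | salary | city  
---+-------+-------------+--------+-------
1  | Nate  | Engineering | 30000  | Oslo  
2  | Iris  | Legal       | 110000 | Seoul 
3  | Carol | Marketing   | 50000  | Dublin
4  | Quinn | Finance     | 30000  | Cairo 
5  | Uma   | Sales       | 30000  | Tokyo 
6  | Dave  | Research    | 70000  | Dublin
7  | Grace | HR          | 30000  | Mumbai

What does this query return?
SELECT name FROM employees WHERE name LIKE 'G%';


LIKE 'G%' matches names starting with 'G'
Matching: 1

1 rows:
Grace


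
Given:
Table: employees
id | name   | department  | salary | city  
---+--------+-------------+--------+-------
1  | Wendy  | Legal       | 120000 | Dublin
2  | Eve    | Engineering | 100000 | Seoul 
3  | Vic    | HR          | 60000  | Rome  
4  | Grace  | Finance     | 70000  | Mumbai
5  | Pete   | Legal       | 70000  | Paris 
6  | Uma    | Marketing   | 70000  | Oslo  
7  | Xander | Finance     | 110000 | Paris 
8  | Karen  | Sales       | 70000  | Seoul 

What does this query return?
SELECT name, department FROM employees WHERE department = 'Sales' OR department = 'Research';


Filtering: department = 'Sales' OR 'Research'
Matching: 1 rows

1 rows:
Karen, Sales


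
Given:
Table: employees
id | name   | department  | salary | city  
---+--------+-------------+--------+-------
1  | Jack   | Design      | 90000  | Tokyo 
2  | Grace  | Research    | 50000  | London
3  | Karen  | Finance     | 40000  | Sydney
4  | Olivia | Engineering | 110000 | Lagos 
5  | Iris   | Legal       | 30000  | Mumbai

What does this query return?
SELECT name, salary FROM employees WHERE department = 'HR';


Filtering: department = 'HR'
Matching rows: 0

Empty result set (0 rows)


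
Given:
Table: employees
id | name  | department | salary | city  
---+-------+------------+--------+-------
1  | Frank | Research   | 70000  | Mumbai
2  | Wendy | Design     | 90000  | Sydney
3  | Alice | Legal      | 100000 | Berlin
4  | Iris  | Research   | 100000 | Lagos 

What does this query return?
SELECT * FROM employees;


SELECT * returns all 4 rows with all columns

4 rows:
1, Frank, Research, 70000, Mumbai
2, Wendy, Design, 90000, Sydney
3, Alice, Legal, 100000, Berlin
4, Iris, Research, 100000, Lagos


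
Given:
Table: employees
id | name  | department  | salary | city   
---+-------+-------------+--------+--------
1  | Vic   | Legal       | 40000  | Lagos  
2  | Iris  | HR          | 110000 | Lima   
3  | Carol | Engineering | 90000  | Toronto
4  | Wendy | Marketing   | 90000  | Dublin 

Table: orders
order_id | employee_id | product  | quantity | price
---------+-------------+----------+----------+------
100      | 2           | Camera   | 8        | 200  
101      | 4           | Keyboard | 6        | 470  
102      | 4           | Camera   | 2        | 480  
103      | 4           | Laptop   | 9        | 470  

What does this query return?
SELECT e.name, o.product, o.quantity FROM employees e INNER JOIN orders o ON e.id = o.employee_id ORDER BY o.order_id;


Joining employees.id = orders.employee_id:
  employee Iris (id=2) -> order Camera
  employee Wendy (id=4) -> order Keyboard
  employee Wendy (id=4) -> order Camera
  employee Wendy (id=4) -> order Laptop


4 rows:
Iris, Camera, 8
Wendy, Keyboard, 6
Wendy, Camera, 2
Wendy, Laptop, 9


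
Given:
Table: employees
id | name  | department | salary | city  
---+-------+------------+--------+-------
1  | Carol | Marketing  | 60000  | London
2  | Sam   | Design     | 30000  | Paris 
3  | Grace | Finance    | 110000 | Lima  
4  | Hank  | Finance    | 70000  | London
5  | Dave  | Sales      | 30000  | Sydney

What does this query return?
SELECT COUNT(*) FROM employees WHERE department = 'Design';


Counting rows where department = 'Design'
  Sam -> MATCH


1


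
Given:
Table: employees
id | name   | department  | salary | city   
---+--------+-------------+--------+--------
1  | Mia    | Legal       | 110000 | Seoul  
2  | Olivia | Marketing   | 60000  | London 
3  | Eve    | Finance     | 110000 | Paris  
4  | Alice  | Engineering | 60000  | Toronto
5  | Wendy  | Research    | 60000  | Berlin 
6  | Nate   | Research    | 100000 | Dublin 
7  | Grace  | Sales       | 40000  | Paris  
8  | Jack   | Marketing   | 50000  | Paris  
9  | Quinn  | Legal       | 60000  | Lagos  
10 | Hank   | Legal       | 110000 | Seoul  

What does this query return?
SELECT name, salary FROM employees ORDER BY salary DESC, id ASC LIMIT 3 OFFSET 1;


Sort by salary DESC (id ASC tiebreak), then skip 1 and take 3
Rows 2 through 4

3 rows:
Eve, 110000
Hank, 110000
Nate, 100000


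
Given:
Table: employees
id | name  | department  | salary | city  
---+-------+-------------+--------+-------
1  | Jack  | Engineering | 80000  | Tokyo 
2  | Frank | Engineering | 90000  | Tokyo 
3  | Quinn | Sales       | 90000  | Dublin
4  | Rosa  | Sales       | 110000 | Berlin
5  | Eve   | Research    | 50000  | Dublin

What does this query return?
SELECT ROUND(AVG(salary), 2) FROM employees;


SUM(salary) = 420000
COUNT = 5
ROUND(AVG, 2) = ROUND(420000 / 5, 2) = 84000.0

84000.0


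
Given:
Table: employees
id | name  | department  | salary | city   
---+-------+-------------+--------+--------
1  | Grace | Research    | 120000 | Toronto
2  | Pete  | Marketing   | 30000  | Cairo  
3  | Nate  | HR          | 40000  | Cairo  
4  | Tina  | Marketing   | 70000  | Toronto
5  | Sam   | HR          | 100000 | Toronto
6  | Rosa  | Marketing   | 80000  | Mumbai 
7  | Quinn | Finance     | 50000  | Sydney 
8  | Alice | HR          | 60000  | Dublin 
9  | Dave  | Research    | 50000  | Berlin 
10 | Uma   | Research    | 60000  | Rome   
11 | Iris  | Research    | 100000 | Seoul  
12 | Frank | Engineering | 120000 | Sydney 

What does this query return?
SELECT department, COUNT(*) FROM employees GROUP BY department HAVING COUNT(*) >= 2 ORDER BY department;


Groups with count >= 2:
  HR: 3 -> PASS
  Marketing: 3 -> PASS
  Research: 4 -> PASS
  Engineering: 1 -> filtered out
  Finance: 1 -> filtered out


3 groups:
HR, 3
Marketing, 3
Research, 4


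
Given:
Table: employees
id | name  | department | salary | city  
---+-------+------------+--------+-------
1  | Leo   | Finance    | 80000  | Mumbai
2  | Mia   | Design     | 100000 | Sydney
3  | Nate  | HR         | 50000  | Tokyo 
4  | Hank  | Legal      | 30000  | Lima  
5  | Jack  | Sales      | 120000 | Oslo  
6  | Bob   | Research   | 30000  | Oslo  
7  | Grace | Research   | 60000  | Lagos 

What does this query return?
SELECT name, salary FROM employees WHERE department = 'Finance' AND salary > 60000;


Filtering: department = 'Finance' AND salary > 60000
Matching: 1 rows

1 rows:
Leo, 80000


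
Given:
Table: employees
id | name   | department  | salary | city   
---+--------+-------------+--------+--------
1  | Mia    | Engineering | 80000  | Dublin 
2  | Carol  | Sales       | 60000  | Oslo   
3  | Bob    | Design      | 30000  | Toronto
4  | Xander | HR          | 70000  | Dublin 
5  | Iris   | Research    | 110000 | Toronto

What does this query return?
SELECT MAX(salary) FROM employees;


Salaries: 80000, 60000, 30000, 70000, 110000
MAX = 110000

110000


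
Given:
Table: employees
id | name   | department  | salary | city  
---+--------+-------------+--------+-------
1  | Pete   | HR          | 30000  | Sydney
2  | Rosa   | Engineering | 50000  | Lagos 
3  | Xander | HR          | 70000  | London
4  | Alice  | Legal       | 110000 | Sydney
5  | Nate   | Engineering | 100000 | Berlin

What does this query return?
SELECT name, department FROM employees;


Projecting columns: name, department

5 rows:
Pete, HR
Rosa, Engineering
Xander, HR
Alice, Legal
Nate, Engineering


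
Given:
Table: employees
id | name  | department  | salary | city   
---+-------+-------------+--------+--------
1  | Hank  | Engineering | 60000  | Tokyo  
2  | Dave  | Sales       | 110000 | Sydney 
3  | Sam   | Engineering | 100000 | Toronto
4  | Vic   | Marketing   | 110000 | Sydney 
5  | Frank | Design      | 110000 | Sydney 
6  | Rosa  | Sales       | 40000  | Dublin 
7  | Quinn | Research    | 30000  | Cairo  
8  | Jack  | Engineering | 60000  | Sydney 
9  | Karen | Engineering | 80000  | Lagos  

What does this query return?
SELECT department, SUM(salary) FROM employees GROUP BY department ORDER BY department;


Summing salary within each department:
  Design: 110000 = 110000
  Engineering: 60000 + 100000 + 60000 + 80000 = 300000
  Marketing: 110000 = 110000
  Research: 30000 = 30000
  Sales: 110000 + 40000 = 150000


5 groups:
Design, 110000
Engineering, 300000
Marketing, 110000
Research, 30000
Sales, 150000


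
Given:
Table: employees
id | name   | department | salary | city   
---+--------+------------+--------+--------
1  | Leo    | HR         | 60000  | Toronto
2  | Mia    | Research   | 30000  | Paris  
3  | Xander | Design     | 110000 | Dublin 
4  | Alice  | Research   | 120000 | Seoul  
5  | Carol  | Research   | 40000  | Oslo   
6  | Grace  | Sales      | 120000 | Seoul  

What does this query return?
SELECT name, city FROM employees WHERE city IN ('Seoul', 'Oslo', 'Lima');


Filtering: city IN ('Seoul', 'Oslo', 'Lima')
Matching: 3 rows

3 rows:
Alice, Seoul
Carol, Oslo
Grace, Seoul


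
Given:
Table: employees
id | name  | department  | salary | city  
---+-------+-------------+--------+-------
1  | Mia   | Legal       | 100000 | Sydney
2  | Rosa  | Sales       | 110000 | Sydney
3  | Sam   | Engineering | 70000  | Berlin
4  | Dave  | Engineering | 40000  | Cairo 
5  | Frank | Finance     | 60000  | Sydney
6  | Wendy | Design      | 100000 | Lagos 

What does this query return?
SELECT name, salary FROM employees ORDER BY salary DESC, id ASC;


Sorting by salary DESC, then id ASC for ties

6 rows:
Rosa, 110000
Mia, 100000
Wendy, 100000
Sam, 70000
Frank, 60000
Dave, 40000


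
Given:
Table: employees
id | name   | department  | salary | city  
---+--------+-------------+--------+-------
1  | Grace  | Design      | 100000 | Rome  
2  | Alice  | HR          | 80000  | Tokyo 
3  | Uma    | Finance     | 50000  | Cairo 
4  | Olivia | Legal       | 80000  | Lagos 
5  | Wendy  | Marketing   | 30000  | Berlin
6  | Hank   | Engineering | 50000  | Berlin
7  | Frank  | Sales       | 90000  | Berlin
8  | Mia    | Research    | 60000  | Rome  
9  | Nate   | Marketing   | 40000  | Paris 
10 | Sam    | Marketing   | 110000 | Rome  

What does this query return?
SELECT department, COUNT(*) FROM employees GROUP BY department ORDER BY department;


Assigning each row to its department group:
  Grace -> Design
  Alice -> HR
  Uma -> Finance
  Olivia -> Legal
  Wendy -> Marketing
  Hank -> Engineering
  Frank -> Sales
  Mia -> Research
  Nate -> Marketing
  Sam -> Marketing


8 groups:
Design, 1
Engineering, 1
Finance, 1
HR, 1
Legal, 1
Marketing, 3
Research, 1
Sales, 1


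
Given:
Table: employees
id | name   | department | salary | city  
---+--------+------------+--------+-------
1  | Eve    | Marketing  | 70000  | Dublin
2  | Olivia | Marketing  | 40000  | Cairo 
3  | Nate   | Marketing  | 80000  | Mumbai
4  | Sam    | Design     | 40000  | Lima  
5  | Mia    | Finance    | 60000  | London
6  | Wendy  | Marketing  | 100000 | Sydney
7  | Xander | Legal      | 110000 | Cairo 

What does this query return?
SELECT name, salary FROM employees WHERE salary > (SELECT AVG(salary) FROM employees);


Subquery: AVG(salary) = 71428.57
Filtering: salary > 71428.57
  Nate (80000) -> MATCH
  Wendy (100000) -> MATCH
  Xander (110000) -> MATCH


3 rows:
Nate, 80000
Wendy, 100000
Xander, 110000


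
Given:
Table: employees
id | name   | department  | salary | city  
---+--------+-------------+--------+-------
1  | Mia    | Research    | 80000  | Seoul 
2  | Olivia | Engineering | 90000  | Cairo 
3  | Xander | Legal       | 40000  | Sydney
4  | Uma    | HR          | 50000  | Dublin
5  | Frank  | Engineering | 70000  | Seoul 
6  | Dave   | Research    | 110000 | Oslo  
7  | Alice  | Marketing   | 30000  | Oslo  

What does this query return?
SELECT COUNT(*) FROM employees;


COUNT(*) counts all rows

7


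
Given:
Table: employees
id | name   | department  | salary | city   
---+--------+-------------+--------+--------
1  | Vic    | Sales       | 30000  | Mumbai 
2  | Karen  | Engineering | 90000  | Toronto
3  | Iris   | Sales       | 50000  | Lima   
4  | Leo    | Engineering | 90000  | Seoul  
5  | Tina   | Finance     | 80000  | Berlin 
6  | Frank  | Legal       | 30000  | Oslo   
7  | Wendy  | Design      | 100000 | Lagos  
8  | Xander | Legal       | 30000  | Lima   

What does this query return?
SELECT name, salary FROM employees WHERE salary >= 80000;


Filtering: salary >= 80000
Matching: 4 rows

4 rows:
Karen, 90000
Leo, 90000
Tina, 80000
Wendy, 100000


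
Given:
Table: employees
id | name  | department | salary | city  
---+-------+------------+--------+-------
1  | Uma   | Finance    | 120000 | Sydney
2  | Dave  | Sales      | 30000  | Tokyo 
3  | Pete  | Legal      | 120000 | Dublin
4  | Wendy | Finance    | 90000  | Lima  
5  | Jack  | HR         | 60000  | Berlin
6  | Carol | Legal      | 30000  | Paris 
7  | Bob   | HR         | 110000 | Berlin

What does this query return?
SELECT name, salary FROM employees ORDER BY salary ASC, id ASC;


Sorting by salary ASC, then id ASC for ties

7 rows:
Dave, 30000
Carol, 30000
Jack, 60000
Wendy, 90000
Bob, 110000
Uma, 120000
Pete, 120000


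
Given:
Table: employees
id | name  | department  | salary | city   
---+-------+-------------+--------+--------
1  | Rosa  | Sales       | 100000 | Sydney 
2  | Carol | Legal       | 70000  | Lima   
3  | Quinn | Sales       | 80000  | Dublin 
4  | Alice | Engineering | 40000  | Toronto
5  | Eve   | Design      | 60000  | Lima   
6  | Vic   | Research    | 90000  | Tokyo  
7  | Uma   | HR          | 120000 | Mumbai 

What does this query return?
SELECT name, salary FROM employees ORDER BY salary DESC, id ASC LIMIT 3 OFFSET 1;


Sort by salary DESC (id ASC tiebreak), then skip 1 and take 3
Rows 2 through 4

3 rows:
Rosa, 100000
Vic, 90000
Quinn, 80000


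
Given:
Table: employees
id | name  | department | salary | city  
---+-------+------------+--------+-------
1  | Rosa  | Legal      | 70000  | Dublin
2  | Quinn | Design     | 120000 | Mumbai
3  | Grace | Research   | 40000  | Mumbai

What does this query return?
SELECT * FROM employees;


SELECT * returns all 3 rows with all columns

3 rows:
1, Rosa, Legal, 70000, Dublin
2, Quinn, Design, 120000, Mumbai
3, Grace, Research, 40000, Mumbai


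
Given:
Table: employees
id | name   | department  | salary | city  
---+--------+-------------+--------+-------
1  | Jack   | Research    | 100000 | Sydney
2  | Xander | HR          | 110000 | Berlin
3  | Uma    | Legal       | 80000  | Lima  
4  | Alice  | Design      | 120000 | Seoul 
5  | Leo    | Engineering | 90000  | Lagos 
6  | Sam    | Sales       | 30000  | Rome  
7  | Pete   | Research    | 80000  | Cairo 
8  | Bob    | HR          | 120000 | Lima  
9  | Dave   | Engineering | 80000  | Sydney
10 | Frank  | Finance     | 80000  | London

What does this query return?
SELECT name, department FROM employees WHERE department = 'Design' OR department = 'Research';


Filtering: department = 'Design' OR 'Research'
Matching: 3 rows

3 rows:
Jack, Research
Alice, Design
Pete, Research


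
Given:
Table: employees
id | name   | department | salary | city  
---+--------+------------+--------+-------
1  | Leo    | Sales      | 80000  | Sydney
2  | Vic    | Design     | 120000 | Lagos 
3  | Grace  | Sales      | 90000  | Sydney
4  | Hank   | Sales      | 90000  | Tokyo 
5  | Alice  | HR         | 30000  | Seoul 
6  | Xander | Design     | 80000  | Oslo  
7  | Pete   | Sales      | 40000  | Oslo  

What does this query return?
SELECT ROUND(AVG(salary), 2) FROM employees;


SUM(salary) = 530000
COUNT = 7
ROUND(AVG, 2) = ROUND(530000 / 7, 2) = 75714.29

75714.29


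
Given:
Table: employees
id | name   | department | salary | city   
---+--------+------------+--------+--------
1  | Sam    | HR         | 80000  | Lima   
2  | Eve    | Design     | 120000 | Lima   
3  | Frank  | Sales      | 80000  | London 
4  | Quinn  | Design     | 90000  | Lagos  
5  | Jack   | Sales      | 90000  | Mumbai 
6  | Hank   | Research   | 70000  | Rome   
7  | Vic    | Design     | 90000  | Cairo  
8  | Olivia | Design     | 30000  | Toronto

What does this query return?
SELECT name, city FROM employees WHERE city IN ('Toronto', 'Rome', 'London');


Filtering: city IN ('Toronto', 'Rome', 'London')
Matching: 3 rows

3 rows:
Frank, London
Hank, Rome
Olivia, Toronto


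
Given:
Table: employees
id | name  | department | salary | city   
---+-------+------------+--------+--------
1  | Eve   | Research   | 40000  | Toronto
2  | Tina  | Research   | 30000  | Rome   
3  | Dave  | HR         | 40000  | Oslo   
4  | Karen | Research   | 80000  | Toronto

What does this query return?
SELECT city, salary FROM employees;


Projecting columns: city, salary

4 rows:
Toronto, 40000
Rome, 30000
Oslo, 40000
Toronto, 80000


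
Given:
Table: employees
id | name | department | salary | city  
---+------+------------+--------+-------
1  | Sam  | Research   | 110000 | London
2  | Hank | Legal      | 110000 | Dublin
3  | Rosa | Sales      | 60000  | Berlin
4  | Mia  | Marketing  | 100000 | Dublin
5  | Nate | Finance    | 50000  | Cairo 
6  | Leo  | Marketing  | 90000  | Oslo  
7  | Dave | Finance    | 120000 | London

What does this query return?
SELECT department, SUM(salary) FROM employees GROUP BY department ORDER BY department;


Summing salary within each department:
  Finance: 50000 + 120000 = 170000
  Legal: 110000 = 110000
  Marketing: 100000 + 90000 = 190000
  Research: 110000 = 110000
  Sales: 60000 = 60000


5 groups:
Finance, 170000
Legal, 110000
Marketing, 190000
Research, 110000
Sales, 60000


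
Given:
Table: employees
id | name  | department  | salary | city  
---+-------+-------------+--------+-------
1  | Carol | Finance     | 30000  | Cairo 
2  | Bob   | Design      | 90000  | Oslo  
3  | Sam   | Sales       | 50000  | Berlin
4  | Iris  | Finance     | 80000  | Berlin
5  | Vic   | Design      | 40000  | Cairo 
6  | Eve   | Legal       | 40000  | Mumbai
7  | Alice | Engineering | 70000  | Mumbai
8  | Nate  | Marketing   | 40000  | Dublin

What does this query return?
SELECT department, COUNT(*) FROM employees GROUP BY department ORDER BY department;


Assigning each row to its department group:
  Carol -> Finance
  Bob -> Design
  Sam -> Sales
  Iris -> Finance
  Vic -> Design
  Eve -> Legal
  Alice -> Engineering
  Nate -> Marketing


6 groups:
Design, 2
Engineering, 1
Finance, 2
Legal, 1
Marketing, 1
Sales, 1


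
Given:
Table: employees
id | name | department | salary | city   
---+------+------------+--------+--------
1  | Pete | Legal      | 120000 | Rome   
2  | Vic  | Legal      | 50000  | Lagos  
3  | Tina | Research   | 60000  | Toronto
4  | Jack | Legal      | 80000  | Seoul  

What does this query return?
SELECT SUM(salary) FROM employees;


SUM(salary) = 120000 + 50000 + 60000 + 80000 = 310000

310000


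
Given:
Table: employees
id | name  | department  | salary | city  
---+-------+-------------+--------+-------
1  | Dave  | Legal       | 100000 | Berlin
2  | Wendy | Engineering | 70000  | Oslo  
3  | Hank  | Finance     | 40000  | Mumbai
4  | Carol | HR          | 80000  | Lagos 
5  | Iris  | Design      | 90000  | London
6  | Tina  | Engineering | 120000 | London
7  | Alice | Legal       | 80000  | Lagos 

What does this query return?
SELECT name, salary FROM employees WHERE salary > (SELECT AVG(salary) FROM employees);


Subquery: AVG(salary) = 82857.14
Filtering: salary > 82857.14
  Dave (100000) -> MATCH
  Iris (90000) -> MATCH
  Tina (120000) -> MATCH


3 rows:
Dave, 100000
Iris, 90000
Tina, 120000


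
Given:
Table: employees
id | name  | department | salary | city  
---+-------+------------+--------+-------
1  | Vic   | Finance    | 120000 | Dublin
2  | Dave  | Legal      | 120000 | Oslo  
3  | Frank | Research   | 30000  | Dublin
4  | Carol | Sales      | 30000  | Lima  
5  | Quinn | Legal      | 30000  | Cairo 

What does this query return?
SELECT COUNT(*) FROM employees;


COUNT(*) counts all rows

5


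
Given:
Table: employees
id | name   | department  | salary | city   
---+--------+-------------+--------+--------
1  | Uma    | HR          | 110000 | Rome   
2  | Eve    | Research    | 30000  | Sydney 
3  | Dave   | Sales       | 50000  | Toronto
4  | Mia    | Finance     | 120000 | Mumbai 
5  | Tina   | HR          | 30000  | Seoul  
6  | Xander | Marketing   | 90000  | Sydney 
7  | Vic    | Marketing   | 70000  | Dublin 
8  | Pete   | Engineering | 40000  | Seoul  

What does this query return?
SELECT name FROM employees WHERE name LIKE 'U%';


LIKE 'U%' matches names starting with 'U'
Matching: 1

1 rows:
Uma


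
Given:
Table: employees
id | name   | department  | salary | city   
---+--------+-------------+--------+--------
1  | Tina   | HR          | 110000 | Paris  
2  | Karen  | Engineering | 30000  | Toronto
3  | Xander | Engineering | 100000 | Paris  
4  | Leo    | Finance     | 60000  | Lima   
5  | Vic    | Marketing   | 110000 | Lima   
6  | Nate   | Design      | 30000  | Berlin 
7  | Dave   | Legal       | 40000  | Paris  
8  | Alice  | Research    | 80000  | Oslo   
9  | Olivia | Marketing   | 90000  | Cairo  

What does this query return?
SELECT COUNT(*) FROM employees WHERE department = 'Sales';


Counting rows where department = 'Sales'


0


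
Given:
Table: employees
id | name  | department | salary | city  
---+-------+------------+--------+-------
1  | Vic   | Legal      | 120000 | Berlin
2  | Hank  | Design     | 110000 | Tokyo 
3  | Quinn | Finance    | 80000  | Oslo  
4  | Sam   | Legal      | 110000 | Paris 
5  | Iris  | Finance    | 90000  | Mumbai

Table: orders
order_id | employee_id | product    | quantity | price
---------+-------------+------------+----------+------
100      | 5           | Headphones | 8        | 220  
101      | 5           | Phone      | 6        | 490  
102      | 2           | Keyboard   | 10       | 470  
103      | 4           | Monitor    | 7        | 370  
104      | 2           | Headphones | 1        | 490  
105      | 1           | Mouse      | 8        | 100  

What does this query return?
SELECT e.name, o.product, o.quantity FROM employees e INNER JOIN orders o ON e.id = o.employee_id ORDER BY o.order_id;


Joining employees.id = orders.employee_id:
  employee Iris (id=5) -> order Headphones
  employee Iris (id=5) -> order Phone
  employee Hank (id=2) -> order Keyboard
  employee Sam (id=4) -> order Monitor
  employee Hank (id=2) -> order Headphones
  employee Vic (id=1) -> order Mouse


6 rows:
Iris, Headphones, 8
Iris, Phone, 6
Hank, Keyboard, 10
Sam, Monitor, 7
Hank, Headphones, 1
Vic, Mouse, 8


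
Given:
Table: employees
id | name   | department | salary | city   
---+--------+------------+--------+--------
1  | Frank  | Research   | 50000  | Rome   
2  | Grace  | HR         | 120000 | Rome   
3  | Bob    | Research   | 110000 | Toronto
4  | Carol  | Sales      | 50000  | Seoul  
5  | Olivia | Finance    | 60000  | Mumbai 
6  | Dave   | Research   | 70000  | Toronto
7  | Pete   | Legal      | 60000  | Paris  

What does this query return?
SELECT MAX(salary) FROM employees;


Salaries: 50000, 120000, 110000, 50000, 60000, 70000, 60000
MAX = 120000

120000


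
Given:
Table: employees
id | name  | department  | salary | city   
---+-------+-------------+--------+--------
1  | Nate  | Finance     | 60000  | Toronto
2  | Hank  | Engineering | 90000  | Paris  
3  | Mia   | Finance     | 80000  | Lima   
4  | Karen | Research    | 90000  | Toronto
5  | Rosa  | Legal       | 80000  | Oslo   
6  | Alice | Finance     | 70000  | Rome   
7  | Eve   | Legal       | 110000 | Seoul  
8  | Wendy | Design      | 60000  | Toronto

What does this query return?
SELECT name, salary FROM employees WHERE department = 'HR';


Filtering: department = 'HR'
Matching rows: 0

Empty result set (0 rows)


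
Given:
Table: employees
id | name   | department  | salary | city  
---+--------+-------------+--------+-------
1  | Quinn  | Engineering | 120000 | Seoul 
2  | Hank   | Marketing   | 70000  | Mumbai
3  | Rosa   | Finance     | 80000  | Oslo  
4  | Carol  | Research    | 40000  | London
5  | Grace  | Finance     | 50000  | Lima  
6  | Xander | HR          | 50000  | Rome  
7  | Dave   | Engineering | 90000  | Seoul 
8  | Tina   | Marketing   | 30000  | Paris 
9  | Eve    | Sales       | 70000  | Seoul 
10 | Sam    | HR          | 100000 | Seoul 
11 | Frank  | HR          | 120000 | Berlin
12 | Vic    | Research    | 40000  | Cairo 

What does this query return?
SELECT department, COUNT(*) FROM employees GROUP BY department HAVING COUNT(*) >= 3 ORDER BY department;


Groups with count >= 3:
  HR: 3 -> PASS
  Engineering: 2 -> filtered out
  Finance: 2 -> filtered out
  Marketing: 2 -> filtered out
  Research: 2 -> filtered out
  Sales: 1 -> filtered out


1 groups:
HR, 3


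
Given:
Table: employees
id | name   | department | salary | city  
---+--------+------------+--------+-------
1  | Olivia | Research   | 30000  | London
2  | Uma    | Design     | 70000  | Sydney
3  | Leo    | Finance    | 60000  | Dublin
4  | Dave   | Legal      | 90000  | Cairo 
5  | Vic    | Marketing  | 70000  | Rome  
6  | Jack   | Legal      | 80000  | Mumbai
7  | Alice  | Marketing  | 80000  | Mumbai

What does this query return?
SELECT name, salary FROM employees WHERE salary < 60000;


Filtering: salary < 60000
Matching: 1 rows

1 rows:
Olivia, 30000


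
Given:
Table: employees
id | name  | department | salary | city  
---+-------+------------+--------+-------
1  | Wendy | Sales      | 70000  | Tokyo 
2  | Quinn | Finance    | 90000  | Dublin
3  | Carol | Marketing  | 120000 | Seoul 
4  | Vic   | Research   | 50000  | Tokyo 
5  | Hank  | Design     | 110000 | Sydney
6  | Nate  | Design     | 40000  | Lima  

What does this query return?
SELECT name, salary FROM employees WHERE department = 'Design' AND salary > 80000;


Filtering: department = 'Design' AND salary > 80000
Matching: 1 rows

1 rows:
Hank, 110000


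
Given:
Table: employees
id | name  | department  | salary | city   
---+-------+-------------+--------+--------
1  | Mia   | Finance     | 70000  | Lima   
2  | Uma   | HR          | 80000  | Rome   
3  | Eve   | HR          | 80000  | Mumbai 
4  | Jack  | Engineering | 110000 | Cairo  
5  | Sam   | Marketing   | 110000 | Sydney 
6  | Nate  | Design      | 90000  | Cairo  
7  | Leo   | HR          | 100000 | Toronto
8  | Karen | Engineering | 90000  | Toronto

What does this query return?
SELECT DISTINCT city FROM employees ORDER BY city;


All 'city' values (row order): Lima, Rome, Mumbai, Cairo, Sydney, Cairo, Toronto, Toronto
Removing duplicates leaves 6 unique value(s).

6 values:
Cairo
Lima
Mumbai
Rome
Sydney
Toronto


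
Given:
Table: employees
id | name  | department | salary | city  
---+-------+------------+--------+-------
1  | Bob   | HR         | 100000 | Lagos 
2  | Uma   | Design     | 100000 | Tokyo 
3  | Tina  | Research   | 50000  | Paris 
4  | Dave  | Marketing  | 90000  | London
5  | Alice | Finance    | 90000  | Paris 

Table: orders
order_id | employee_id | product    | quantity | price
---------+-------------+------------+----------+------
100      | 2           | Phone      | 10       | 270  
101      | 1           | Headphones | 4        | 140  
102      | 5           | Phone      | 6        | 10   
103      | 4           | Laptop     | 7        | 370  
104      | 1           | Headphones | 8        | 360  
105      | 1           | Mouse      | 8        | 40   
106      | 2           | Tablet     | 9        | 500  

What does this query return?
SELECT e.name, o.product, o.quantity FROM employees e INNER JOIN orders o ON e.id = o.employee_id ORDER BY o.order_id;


Joining employees.id = orders.employee_id:
  employee Uma (id=2) -> order Phone
  employee Bob (id=1) -> order Headphones
  employee Alice (id=5) -> order Phone
  employee Dave (id=4) -> order Laptop
  employee Bob (id=1) -> order Headphones
  employee Bob (id=1) -> order Mouse
  employee Uma (id=2) -> order Tablet


7 rows:
Uma, Phone, 10
Bob, Headphones, 4
Alice, Phone, 6
Dave, Laptop, 7
Bob, Headphones, 8
Bob, Mouse, 8
Uma, Tablet, 9


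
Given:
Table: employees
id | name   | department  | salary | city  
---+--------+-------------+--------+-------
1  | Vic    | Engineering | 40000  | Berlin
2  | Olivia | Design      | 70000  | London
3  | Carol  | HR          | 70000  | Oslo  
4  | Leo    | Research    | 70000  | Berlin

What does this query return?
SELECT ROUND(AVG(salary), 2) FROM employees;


SUM(salary) = 250000
COUNT = 4
ROUND(AVG, 2) = ROUND(250000 / 4, 2) = 62500.0

62500.0


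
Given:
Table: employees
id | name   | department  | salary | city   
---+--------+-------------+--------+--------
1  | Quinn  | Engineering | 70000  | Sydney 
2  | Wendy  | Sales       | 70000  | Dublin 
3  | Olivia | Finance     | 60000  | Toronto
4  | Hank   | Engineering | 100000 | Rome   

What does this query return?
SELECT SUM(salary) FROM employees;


SUM(salary) = 70000 + 70000 + 60000 + 100000 = 300000

300000


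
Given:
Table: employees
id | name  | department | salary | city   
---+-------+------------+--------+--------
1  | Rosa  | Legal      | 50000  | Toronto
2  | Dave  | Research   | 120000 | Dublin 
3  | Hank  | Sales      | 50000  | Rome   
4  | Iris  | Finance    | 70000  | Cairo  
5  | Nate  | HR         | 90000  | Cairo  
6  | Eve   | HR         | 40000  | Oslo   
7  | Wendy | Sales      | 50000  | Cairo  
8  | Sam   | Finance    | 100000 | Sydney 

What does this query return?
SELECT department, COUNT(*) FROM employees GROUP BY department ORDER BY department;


Assigning each row to its department group:
  Rosa -> Legal
  Dave -> Research
  Hank -> Sales
  Iris -> Finance
  Nate -> HR
  Eve -> HR
  Wendy -> Sales
  Sam -> Finance


5 groups:
Finance, 2
HR, 2
Legal, 1
Research, 1
Sales, 2


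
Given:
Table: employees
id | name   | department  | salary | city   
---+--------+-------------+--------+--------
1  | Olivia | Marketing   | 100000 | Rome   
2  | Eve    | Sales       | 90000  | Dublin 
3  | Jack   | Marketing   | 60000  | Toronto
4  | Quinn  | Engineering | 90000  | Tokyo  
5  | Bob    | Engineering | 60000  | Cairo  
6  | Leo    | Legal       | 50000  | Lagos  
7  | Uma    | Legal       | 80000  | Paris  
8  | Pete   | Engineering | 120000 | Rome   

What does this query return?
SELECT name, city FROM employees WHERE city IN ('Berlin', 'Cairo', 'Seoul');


Filtering: city IN ('Berlin', 'Cairo', 'Seoul')
Matching: 1 rows

1 rows:
Bob, Cairo


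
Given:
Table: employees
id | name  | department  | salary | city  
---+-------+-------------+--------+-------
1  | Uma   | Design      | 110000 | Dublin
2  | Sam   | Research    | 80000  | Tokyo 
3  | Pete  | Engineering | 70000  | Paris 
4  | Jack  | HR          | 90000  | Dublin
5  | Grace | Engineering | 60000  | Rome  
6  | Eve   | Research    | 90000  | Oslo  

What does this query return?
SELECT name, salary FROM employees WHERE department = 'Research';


Filtering: department = 'Research'
Matching rows: 2

2 rows:
Sam, 80000
Eve, 90000


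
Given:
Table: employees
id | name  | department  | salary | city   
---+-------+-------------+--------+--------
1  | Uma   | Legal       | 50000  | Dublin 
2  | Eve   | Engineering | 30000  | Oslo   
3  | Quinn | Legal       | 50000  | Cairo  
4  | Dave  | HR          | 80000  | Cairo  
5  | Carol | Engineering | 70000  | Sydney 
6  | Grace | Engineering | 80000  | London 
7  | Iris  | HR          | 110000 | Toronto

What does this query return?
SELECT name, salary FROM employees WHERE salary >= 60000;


Filtering: salary >= 60000
Matching: 4 rows

4 rows:
Dave, 80000
Carol, 70000
Grace, 80000
Iris, 110000


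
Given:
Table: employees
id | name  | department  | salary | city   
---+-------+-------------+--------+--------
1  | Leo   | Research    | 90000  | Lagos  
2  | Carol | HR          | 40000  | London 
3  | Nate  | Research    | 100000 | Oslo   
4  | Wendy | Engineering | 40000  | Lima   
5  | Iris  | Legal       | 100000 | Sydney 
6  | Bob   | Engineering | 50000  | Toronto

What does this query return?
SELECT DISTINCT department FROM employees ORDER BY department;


All 'department' values (row order): Research, HR, Research, Engineering, Legal, Engineering
Removing duplicates leaves 4 unique value(s).

4 values:
Engineering
HR
Legal
Research


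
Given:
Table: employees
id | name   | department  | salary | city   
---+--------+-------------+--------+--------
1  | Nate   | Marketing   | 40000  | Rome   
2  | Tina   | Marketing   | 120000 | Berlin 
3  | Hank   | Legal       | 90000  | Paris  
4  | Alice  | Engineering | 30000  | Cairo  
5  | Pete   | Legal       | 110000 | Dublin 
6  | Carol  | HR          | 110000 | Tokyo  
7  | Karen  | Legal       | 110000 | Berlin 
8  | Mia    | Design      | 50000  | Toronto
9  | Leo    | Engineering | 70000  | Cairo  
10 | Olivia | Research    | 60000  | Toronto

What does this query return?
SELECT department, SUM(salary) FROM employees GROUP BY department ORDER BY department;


Summing salary within each department:
  Design: 50000 = 50000
  Engineering: 30000 + 70000 = 100000
  HR: 110000 = 110000
  Legal: 90000 + 110000 + 110000 = 310000
  Marketing: 40000 + 120000 = 160000
  Research: 60000 = 60000


6 groups:
Design, 50000
Engineering, 100000
HR, 110000
Legal, 310000
Marketing, 160000
Research, 60000


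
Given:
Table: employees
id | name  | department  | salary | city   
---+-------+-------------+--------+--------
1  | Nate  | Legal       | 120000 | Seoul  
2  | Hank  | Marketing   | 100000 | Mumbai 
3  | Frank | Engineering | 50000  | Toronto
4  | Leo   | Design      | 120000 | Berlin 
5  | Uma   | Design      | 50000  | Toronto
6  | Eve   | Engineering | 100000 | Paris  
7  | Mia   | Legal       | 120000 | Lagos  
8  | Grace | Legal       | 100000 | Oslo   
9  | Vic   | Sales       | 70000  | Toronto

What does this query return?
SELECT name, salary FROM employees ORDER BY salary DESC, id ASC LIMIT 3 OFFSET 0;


Sort by salary DESC (id ASC tiebreak), then skip 0 and take 3
Rows 1 through 3

3 rows:
Nate, 120000
Leo, 120000
Mia, 120000


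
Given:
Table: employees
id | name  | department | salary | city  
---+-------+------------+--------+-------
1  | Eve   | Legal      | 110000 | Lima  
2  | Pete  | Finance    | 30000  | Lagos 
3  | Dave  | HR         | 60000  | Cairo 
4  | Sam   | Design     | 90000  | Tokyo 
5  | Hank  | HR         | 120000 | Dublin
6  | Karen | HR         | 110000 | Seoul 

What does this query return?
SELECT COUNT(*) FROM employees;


COUNT(*) counts all rows

6


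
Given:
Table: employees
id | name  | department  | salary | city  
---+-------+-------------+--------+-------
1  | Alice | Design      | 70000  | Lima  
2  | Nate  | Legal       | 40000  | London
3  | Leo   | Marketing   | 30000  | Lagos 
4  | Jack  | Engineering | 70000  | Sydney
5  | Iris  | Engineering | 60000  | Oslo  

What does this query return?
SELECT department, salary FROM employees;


Projecting columns: department, salary

5 rows:
Design, 70000
Legal, 40000
Marketing, 30000
Engineering, 70000
Engineering, 60000


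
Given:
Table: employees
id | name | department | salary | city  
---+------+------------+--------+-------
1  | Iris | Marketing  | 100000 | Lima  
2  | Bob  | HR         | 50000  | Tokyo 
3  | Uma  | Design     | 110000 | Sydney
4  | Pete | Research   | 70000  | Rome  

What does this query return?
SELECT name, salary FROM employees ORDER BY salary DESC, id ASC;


Sorting by salary DESC, then id ASC for ties

4 rows:
Uma, 110000
Iris, 100000
Pete, 70000
Bob, 50000


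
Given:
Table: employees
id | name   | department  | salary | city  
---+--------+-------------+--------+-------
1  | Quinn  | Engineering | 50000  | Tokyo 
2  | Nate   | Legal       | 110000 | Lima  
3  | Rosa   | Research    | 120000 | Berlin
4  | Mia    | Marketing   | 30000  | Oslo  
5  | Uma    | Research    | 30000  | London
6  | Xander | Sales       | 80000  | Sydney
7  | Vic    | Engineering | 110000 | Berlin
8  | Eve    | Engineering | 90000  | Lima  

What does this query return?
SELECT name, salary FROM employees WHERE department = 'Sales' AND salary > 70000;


Filtering: department = 'Sales' AND salary > 70000
Matching: 1 rows

1 rows:
Xander, 80000


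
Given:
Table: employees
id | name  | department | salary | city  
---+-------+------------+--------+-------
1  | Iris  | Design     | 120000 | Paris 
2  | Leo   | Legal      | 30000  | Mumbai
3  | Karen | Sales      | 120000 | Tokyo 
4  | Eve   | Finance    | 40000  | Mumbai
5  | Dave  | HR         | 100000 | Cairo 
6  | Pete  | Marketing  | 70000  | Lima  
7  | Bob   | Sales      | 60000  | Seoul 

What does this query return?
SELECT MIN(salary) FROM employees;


Salaries: 120000, 30000, 120000, 40000, 100000, 70000, 60000
MIN = 30000

30000


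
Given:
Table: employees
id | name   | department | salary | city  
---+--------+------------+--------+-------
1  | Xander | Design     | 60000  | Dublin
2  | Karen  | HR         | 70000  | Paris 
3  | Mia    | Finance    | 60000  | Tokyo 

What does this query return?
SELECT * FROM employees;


SELECT * returns all 3 rows with all columns

3 rows:
1, Xander, Design, 60000, Dublin
2, Karen, HR, 70000, Paris
3, Mia, Finance, 60000, Tokyo


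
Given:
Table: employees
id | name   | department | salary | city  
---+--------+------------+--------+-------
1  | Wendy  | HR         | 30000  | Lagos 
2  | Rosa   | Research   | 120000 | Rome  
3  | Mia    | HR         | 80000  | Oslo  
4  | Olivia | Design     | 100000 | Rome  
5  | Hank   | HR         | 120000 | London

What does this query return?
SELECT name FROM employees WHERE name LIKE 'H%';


LIKE 'H%' matches names starting with 'H'
Matching: 1

1 rows:
Hank
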